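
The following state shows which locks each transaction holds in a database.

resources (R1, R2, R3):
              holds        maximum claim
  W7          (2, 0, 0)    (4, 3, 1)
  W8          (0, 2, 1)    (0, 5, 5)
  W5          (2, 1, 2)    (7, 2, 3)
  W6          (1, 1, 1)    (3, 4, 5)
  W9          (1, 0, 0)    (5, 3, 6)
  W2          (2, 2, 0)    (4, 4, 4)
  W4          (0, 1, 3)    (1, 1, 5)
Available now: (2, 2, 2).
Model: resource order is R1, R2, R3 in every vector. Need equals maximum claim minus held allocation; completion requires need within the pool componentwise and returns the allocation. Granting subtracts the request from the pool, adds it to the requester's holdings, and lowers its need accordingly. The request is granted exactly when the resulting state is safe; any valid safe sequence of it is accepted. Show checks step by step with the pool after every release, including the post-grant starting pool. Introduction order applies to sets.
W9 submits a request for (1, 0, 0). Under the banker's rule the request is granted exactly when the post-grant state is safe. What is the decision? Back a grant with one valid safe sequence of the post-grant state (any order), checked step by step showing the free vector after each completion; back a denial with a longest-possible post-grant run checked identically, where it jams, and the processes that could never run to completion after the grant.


DENY — the pretend-granted state is unsafe.
Key observation: no order helps: past W4, W8, the free pool tops out at (1, 5, 6), below what each blocked process needs in R1.
Pretend the grant happened; the run W4, W8 goes as far as possible. Walking it through:
  pool = (1, 2, 2)
  W4 needs (1, 0, 2) <= (1, 2, 2) -> finishes; pool += (0, 1, 3) = (1, 3, 5)
  W8 needs (0, 3, 4) <= (1, 3, 5) -> finishes; pool += (0, 2, 1) = (1, 5, 6)
  blocked: W7 wants (2, 3, 1), pool (1, 5, 6) — not enough R1
  blocked: W5 wants (5, 1, 1), pool (1, 5, 6) — not enough R1
  blocked: W6 wants (2, 3, 4), pool (1, 5, 6) — not enough R1
  blocked: W9 wants (3, 3, 6), pool (1, 5, 6) — not enough R1
  blocked: W2 wants (2, 2, 4), pool (1, 5, 6) — not enough R1
Post-grant, the permanently blocked set is W7, W5, W6, W9 and W2.


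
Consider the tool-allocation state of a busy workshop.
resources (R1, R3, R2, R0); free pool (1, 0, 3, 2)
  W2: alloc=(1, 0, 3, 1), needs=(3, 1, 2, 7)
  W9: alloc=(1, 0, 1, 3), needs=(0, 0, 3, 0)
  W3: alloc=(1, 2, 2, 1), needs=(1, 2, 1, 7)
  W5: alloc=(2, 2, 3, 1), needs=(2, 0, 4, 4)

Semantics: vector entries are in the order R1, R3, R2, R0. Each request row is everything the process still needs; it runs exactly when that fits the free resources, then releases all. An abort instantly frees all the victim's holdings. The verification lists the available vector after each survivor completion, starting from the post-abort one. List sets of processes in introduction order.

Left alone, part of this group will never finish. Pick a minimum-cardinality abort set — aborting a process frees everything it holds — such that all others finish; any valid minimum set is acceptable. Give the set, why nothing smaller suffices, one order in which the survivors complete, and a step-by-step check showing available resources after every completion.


The answer: abort W2.
Key observation: before aborting W2, W3 was permanently blocked — no order could ever run it; afterwards it completes at step 3.
Minimality: the empty abort set fails — the state is deadlocked as it stands.
One survivor order: W9, W5, W3. Step-by-step check (post-abort pool first):
  pool = (2, 0, 6, 3)
  run W9 (needs (0, 0, 3, 0), free (2, 0, 6, 3)); after release of (1, 0, 1, 3) the pool is (3, 0, 7, 6)
  run W5 (needs (2, 0, 4, 4), free (3, 0, 7, 6)); after release of (2, 2, 3, 1) the pool is (5, 2, 10, 7)
  run W3 (needs (1, 2, 1, 7), free (5, 2, 10, 7)); after release of (1, 2, 2, 1) the pool is (6, 4, 12, 8)


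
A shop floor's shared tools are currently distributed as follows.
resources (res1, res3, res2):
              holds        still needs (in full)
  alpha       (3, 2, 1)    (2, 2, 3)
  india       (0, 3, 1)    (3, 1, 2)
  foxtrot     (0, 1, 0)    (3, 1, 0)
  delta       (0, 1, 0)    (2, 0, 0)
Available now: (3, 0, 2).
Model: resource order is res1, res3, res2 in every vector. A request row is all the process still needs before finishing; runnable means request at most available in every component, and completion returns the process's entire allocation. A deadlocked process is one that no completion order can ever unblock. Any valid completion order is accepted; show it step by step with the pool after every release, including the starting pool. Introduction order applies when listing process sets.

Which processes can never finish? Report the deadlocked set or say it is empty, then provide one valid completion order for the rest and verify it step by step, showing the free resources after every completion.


The deadlocked set is empty.
Key observation: beginning at delta, releases accumulate fast enough that every process eventually fits.
One completion order for the rest: delta, foxtrot, india, alpha. Step-by-step check:
  pool = (3, 0, 2)
  run delta (needs (2, 0, 0), free (3, 0, 2)); after release of (0, 1, 0) the pool is (3, 1, 2)
  run foxtrot (needs (3, 1, 0), free (3, 1, 2)); after release of (0, 1, 0) the pool is (3, 2, 2)
  run india (needs (3, 1, 2), free (3, 2, 2)); after release of (0, 3, 1) the pool is (3, 5, 3)
  run alpha (needs (2, 2, 3), free (3, 5, 3)); after release of (3, 2, 1) the pool is (6, 7, 4)


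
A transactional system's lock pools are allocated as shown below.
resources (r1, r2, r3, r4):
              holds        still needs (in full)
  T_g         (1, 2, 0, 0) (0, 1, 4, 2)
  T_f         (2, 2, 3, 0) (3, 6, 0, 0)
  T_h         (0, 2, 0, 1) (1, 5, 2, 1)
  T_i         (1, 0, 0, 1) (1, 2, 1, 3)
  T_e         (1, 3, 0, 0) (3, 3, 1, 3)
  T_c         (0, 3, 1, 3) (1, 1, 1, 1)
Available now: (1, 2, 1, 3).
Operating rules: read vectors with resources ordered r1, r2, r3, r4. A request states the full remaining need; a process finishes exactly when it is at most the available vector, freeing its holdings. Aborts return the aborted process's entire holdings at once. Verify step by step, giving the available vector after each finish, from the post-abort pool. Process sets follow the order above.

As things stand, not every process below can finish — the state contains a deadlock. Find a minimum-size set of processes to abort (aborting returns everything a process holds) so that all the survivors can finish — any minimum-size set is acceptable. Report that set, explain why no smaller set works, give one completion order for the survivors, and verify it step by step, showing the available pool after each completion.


Abort T_f.
Key observation: T_e had no path to completion before; after the abort of T_f ((2, 2, 3, 0) returned), step 1 is where it fits.
Minimality: the empty abort set fails — the state is deadlocked as it stands.
One survivor order: T_e, T_c, T_g, T_i, T_h. Walking it through (post-abort pool first):
  pool = (3, 4, 4, 3)
  T_e needs (3, 3, 1, 3) <= (3, 4, 4, 3) -> finishes; pool += (1, 3, 0, 0) = (4, 7, 4, 3)
  T_c needs (1, 1, 1, 1) <= (4, 7, 4, 3) -> finishes; pool += (0, 3, 1, 3) = (4, 10, 5, 6)
  T_g needs (0, 1, 4, 2) <= (4, 10, 5, 6) -> finishes; pool += (1, 2, 0, 0) = (5, 12, 5, 6)
  T_i needs (1, 2, 1, 3) <= (5, 12, 5, 6) -> finishes; pool += (1, 0, 0, 1) = (6, 12, 5, 7)
  T_h needs (1, 5, 2, 1) <= (6, 12, 5, 7) -> finishes; pool += (0, 2, 0, 1) = (6, 14, 5, 8)


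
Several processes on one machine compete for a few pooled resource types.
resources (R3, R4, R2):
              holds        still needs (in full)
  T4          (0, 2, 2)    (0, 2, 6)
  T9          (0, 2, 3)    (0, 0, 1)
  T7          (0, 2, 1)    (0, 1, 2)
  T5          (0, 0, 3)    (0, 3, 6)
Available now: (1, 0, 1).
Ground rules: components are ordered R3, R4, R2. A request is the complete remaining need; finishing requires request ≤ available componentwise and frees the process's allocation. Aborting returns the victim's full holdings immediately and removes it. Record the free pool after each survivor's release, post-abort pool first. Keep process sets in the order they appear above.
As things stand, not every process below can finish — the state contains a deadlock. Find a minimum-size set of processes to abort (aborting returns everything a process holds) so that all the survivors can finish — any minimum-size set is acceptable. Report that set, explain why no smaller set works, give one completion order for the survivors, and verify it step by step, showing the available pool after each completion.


The answer: abort T5.
Key observation: T4 was stuck for good until T5 gave back (0, 0, 3); in the order shown it finishes at step 3.
Minimality: the empty abort set fails — the state is deadlocked as it stands.
One survivor order: T9, T7, T4. Check, step by step (post-abort pool first):
  pool = (1, 0, 4)
  T9 needs (0, 0, 1) <= (1, 0, 4) -> finishes; pool += (0, 2, 3) = (1, 2, 7)
  T7 needs (0, 1, 2) <= (1, 2, 7) -> finishes; pool += (0, 2, 1) = (1, 4, 8)
  T4 needs (0, 2, 6) <= (1, 4, 8) -> finishes; pool += (0, 2, 2) = (1, 6, 10)


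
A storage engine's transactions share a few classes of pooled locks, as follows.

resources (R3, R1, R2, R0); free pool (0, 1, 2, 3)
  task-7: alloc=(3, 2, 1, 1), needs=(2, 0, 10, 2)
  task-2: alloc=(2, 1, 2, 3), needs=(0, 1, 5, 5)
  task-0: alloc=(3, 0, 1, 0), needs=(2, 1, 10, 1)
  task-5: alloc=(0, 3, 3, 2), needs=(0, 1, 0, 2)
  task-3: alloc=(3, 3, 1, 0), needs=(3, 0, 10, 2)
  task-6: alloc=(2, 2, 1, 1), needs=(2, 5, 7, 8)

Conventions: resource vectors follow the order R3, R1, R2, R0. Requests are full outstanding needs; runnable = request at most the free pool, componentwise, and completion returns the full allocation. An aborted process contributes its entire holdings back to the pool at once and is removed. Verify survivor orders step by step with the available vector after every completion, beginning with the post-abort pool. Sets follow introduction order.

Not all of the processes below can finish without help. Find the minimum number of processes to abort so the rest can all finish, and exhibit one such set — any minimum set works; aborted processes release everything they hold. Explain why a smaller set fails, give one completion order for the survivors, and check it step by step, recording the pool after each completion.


The answer: abort task-7 and task-3.
Key observation: task-0 could never have finished before the abort; with (6, 5, 2, 1) returned by task-7 and task-3, it fits at step 4.
No one abort is enough; case by case: task-7 alone leaves task-0 blocked (short on R2); task-2 alone leaves task-7 blocked (short on R2); task-0 alone leaves task-7 blocked (short on R2); task-5 alone leaves task-7 blocked (short on R2); task-3 alone leaves task-7 blocked (short on R2); task-6 alone leaves task-7 blocked (short on R2).
One survivor order: task-5, task-2, task-6, task-0. Walking it through (post-abort pool first):
  pool = (6, 6, 4, 4)
  task-5: need (0, 1, 0, 2) fits (6, 6, 4, 4); releases (0, 3, 3, 2), pool now (6, 9, 7, 6)
  task-2: need (0, 1, 5, 5) fits (6, 9, 7, 6); releases (2, 1, 2, 3), pool now (8, 10, 9, 9)
  task-6: need (2, 5, 7, 8) fits (8, 10, 9, 9); releases (2, 2, 1, 1), pool now (10, 12, 10, 10)
  task-0: need (2, 1, 10, 1) fits (10, 12, 10, 10); releases (3, 0, 1, 0), pool now (13, 12, 11, 10)


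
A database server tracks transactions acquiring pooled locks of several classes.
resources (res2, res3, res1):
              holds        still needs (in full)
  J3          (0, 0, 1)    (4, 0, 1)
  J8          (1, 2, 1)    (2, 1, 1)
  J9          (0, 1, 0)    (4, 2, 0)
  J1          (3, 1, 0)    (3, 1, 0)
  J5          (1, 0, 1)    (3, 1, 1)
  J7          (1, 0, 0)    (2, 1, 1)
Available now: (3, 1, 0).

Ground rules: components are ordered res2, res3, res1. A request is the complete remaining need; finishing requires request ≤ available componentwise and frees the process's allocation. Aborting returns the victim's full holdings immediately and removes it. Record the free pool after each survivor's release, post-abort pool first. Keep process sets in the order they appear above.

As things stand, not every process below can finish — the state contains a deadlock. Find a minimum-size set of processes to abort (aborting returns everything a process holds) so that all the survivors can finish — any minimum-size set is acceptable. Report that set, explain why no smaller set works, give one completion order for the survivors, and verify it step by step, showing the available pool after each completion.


Abort J5.
Key observation: the deadlocked J3 becomes finishable only because J5 released (1, 0, 1); it completes at step 1 below.
Why nothing smaller works: aborting no one leaves the state deadlocked as given.
The survivors complete as J3, J8, J1, J7, J9. Walking it through (starting from the post-abort pool):
  pool = (4, 1, 1)
  J3 needs (4, 0, 1) <= (4, 1, 1) -> finishes; pool += (0, 0, 1) = (4, 1, 2)
  J8 needs (2, 1, 1) <= (4, 1, 2) -> finishes; pool += (1, 2, 1) = (5, 3, 3)
  J1 needs (3, 1, 0) <= (5, 3, 3) -> finishes; pool += (3, 1, 0) = (8, 4, 3)
  J7 needs (2, 1, 1) <= (8, 4, 3) -> finishes; pool += (1, 0, 0) = (9, 4, 3)
  J9 needs (4, 2, 0) <= (9, 4, 3) -> finishes; pool += (0, 1, 0) = (9, 5, 3)


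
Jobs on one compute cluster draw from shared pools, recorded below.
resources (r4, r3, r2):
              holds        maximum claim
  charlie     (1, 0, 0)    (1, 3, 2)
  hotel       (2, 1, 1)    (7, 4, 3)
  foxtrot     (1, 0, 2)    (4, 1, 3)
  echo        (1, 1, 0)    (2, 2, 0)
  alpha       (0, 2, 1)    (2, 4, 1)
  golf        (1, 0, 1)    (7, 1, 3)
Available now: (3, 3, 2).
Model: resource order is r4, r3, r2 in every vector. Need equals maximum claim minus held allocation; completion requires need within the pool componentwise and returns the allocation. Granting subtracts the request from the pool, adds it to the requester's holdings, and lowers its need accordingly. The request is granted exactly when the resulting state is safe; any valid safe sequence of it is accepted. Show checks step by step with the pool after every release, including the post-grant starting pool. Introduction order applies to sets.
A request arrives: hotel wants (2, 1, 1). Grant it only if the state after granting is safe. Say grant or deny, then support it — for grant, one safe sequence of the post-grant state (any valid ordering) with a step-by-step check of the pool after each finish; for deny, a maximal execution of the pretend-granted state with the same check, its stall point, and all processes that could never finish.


GRANT — the state after the grant stays safe, e.g. via echo, alpha, charlie, foxtrot, hotel, golf.
Key observation: after the grant the pool drops to (1, 2, 1), which still lets echo finish first and unwind the rest.
Check on the post-grant state, step by step:
  pool = (1, 2, 1)
  run echo (needs (1, 1, 0), free (1, 2, 1)); after release of (1, 1, 0) the pool is (2, 3, 1)
  run alpha (needs (2, 2, 0), free (2, 3, 1)); after release of (0, 2, 1) the pool is (2, 5, 2)
  run charlie (needs (0, 3, 2), free (2, 5, 2)); after release of (1, 0, 0) the pool is (3, 5, 2)
  run foxtrot (needs (3, 1, 1), free (3, 5, 2)); after release of (1, 0, 2) the pool is (4, 5, 4)
  run hotel (needs (3, 2, 1), free (4, 5, 4)); after release of (4, 2, 2) the pool is (8, 7, 6)
  run golf (needs (6, 1, 2), free (8, 7, 6)); after release of (1, 0, 1) the pool is (9, 7, 7)


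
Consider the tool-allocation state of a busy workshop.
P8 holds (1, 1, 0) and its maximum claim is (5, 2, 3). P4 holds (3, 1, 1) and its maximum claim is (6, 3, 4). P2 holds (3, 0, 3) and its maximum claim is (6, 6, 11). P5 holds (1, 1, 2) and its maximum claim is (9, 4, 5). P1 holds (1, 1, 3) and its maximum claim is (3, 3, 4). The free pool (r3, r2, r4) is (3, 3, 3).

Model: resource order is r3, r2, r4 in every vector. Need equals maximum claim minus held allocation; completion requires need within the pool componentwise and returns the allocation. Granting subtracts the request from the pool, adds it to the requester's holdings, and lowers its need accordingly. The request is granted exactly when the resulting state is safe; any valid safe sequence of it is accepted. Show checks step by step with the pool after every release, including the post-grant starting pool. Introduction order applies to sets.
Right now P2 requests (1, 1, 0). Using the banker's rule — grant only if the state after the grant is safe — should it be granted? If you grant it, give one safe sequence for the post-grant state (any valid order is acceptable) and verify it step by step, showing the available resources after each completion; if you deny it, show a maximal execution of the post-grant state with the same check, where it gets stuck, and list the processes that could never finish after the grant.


DENY: after the grant no complete ordering would exist.
Key observation: after P1, P4, P8 the pool peaks at (7, 5, 7), and each blocked process is short somewhere: P2 on r4; P5 on r3.
Pretend the grant happened; the run P1, P4, P8 goes as far as possible. Verifying each step:
  pool = (2, 2, 3)
  run P1 (needs (2, 2, 1), free (2, 2, 3)); after release of (1, 1, 3) the pool is (3, 3, 6)
  run P4 (needs (3, 2, 3), free (3, 3, 6)); after release of (3, 1, 1) the pool is (6, 4, 7)
  run P8 (needs (4, 1, 3), free (6, 4, 7)); after release of (1, 1, 0) the pool is (7, 5, 7)
  blocked: P2 wants (2, 5, 8), pool (7, 5, 7) — not enough r4
  blocked: P5 wants (8, 3, 3), pool (7, 5, 7) — not enough r3
Processes that could never finish after the grant: P2 and P5.


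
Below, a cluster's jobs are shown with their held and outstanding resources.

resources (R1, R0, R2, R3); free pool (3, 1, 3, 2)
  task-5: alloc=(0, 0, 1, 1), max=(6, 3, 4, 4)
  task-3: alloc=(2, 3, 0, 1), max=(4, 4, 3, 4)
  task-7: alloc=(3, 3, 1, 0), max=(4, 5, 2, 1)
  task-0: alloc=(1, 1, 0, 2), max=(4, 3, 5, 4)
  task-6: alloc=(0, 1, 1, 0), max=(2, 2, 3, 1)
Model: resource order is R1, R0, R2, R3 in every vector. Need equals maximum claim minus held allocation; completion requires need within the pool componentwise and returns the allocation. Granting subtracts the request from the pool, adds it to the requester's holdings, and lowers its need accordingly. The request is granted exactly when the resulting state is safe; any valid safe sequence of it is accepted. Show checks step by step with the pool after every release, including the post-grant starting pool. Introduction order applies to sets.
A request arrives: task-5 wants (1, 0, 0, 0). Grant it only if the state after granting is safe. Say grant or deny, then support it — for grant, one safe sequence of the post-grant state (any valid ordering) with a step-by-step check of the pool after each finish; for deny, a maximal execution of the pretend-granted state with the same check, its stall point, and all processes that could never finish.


GRANT: granting preserves safety; a valid post-grant sequence is task-6, task-7, task-0, task-3, task-5.
Key observation: after the grant the pool drops to (2, 1, 3, 2), which still lets task-6 finish first and unwind the rest.
Step-by-step check of the post-grant state:
  pool = (2, 1, 3, 2)
  task-6 needs (2, 1, 2, 1) <= (2, 1, 3, 2) -> finishes; pool += (0, 1, 1, 0) = (2, 2, 4, 2)
  task-7 needs (1, 2, 1, 1) <= (2, 2, 4, 2) -> finishes; pool += (3, 3, 1, 0) = (5, 5, 5, 2)
  task-0 needs (3, 2, 5, 2) <= (5, 5, 5, 2) -> finishes; pool += (1, 1, 0, 2) = (6, 6, 5, 4)
  task-3 needs (2, 1, 3, 3) <= (6, 6, 5, 4) -> finishes; pool += (2, 3, 0, 1) = (8, 9, 5, 5)
  task-5 needs (5, 3, 3, 3) <= (8, 9, 5, 5) -> finishes; pool += (1, 0, 1, 1) = (9, 9, 6, 6)


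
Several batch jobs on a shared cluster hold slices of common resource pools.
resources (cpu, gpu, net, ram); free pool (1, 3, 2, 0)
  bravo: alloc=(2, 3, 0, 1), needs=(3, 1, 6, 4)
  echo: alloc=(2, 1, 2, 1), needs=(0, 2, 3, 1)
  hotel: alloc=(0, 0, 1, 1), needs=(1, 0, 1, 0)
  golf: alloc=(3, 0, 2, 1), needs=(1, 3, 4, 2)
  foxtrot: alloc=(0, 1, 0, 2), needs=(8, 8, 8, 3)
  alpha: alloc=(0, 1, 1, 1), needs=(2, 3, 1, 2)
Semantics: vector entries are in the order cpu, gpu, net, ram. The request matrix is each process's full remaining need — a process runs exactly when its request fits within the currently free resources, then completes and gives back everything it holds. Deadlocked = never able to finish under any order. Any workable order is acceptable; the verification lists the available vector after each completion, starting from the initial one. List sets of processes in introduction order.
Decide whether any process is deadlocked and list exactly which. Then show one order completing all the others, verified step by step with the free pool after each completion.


No process is deadlocked.
Key observation: the pool covers hotel at once, and every later process fits after earlier releases.
A valid finishing order for the others: hotel, echo, alpha, golf, bravo, foxtrot. Check, step by step:
  pool = (1, 3, 2, 0)
  hotel: need (1, 0, 1, 0) fits (1, 3, 2, 0); releases (0, 0, 1, 1), pool now (1, 3, 3, 1)
  echo: need (0, 2, 3, 1) fits (1, 3, 3, 1); releases (2, 1, 2, 1), pool now (3, 4, 5, 2)
  alpha: need (2, 3, 1, 2) fits (3, 4, 5, 2); releases (0, 1, 1, 1), pool now (3, 5, 6, 3)
  golf: need (1, 3, 4, 2) fits (3, 5, 6, 3); releases (3, 0, 2, 1), pool now (6, 5, 8, 4)
  bravo: need (3, 1, 6, 4) fits (6, 5, 8, 4); releases (2, 3, 0, 1), pool now (8, 8, 8, 5)
  foxtrot: need (8, 8, 8, 3) fits (8, 8, 8, 5); releases (0, 1, 0, 2), pool now (8, 9, 8, 7)


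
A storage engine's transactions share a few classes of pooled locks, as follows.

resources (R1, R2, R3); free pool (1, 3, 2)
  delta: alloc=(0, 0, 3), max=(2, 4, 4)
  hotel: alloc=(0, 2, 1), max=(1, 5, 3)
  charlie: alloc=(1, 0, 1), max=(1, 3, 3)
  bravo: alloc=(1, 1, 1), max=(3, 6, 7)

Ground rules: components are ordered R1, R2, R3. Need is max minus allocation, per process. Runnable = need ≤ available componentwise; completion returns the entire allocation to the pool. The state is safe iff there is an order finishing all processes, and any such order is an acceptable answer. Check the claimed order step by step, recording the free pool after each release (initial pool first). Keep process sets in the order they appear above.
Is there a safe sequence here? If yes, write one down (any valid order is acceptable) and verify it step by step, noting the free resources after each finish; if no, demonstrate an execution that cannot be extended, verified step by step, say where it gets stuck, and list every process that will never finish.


The state is SAFE; one workable sequence: hotel, charlie, delta, bravo.
Key observation: hotel marks the first exact bind of the order: its need (1, 3, 2) fits the free (1, 3, 2) with zero slack on a requested resource.
Step-by-step check:
  pool = (1, 3, 2)
  hotel needs (1, 3, 2) <= (1, 3, 2) -> finishes; pool += (0, 2, 1) = (1, 5, 3)
  charlie needs (0, 3, 2) <= (1, 5, 3) -> finishes; pool += (1, 0, 1) = (2, 5, 4)
  delta needs (2, 4, 1) <= (2, 5, 4) -> finishes; pool += (0, 0, 3) = (2, 5, 7)
  bravo needs (2, 5, 6) <= (2, 5, 7) -> finishes; pool += (1, 1, 1) = (3, 6, 8)


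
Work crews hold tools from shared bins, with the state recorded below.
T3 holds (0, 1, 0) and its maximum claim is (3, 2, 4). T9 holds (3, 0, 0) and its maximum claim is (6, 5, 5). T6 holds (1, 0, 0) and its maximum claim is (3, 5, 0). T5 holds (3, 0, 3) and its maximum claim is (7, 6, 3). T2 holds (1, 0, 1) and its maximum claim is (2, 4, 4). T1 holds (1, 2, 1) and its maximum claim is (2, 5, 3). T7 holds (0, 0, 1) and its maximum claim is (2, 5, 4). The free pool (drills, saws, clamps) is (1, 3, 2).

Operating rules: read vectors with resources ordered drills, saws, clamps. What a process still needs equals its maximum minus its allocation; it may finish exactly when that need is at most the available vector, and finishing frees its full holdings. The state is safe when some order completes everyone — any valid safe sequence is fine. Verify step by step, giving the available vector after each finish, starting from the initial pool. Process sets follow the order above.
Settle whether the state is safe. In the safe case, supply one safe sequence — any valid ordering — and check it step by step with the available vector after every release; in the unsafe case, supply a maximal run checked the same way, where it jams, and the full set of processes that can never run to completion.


SAFE — a valid safe sequence is T1, T6, T2, T3, T5, T9, T7.
Key observation: reading the order forward, T1 is the first process whose need (1, 3, 2) meets the free pool (1, 3, 2) exactly on a resource it requests.
Step-by-step check:
  pool = (1, 3, 2)
  run T1 (needs (1, 3, 2), free (1, 3, 2)); after release of (1, 2, 1) the pool is (2, 5, 3)
  run T6 (needs (2, 5, 0), free (2, 5, 3)); after release of (1, 0, 0) the pool is (3, 5, 3)
  run T2 (needs (1, 4, 3), free (3, 5, 3)); after release of (1, 0, 1) the pool is (4, 5, 4)
  run T3 (needs (3, 1, 4), free (4, 5, 4)); after release of (0, 1, 0) the pool is (4, 6, 4)
  run T5 (needs (4, 6, 0), free (4, 6, 4)); after release of (3, 0, 3) the pool is (7, 6, 7)
  run T9 (needs (3, 5, 5), free (7, 6, 7)); after release of (3, 0, 0) the pool is (10, 6, 7)
  run T7 (needs (2, 5, 3), free (10, 6, 7)); after release of (0, 0, 1) the pool is (10, 6, 8)


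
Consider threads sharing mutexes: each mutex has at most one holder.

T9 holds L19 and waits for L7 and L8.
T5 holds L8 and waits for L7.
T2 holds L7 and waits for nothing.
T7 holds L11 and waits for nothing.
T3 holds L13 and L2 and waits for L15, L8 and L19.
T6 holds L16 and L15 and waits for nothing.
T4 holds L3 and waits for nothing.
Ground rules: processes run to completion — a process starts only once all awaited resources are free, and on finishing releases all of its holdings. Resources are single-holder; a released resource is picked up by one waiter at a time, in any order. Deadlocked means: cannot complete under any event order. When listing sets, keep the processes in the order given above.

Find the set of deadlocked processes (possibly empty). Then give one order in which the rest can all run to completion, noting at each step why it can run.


No process is deadlocked.
Key observation: the wait graph is acyclic; completion cascades from the unblocked processes through everyone else.
The rest can finish in the order T2, T5, T4, T9, T7, T6, T3.
Check, step by step:
  T2: no waits; runs immediately, freeing L7
  T5 waits on L7 — all released -> runs and releases L8
  T4: no waits; runs immediately, freeing L3
  T9 waits on L7 and L8 — all released -> runs and releases L19
  T7: no waits; runs immediately, freeing L11
  T6: no waits; runs immediately, freeing L16 and L15
  T3 waits on L15, L8 and L19 — all released -> runs and releases L13 and L2


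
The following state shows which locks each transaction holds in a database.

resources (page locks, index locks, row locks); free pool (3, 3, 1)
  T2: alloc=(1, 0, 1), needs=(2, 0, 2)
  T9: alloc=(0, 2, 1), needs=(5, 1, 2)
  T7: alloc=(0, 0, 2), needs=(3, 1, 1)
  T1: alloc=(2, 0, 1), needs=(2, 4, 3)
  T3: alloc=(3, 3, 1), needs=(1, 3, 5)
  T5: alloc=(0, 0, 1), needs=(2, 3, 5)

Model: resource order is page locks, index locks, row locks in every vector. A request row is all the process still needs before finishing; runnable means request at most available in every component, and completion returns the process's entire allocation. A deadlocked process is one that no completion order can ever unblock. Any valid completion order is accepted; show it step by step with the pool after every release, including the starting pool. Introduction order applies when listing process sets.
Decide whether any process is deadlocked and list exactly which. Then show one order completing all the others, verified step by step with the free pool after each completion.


The deadlocked set is T9, T1, T3 and T5.
Key observation: after T7, T2 the pool peaks at (4, 3, 4), and each blocked process is short somewhere: T9 on page locks; T1 on index locks; T3 on row locks; T5 on row locks.
One completion order for the rest: T7, T2. Check, step by step:
  pool = (3, 3, 1)
  run T7 (needs (3, 1, 1), free (3, 3, 1)); after release of (0, 0, 2) the pool is (3, 3, 3)
  run T2 (needs (2, 0, 2), free (3, 3, 3)); after release of (1, 0, 1) the pool is (4, 3, 4)
The stuck group stays short no matter what:
  blocked: T9 wants (5, 1, 2), pool (4, 3, 4) — not enough page locks
  blocked: T1 wants (2, 4, 3), pool (4, 3, 4) — not enough index locks
  blocked: T3 wants (1, 3, 5), pool (4, 3, 4) — not enough row locks
  blocked: T5 wants (2, 3, 5), pool (4, 3, 4) — not enough row locks


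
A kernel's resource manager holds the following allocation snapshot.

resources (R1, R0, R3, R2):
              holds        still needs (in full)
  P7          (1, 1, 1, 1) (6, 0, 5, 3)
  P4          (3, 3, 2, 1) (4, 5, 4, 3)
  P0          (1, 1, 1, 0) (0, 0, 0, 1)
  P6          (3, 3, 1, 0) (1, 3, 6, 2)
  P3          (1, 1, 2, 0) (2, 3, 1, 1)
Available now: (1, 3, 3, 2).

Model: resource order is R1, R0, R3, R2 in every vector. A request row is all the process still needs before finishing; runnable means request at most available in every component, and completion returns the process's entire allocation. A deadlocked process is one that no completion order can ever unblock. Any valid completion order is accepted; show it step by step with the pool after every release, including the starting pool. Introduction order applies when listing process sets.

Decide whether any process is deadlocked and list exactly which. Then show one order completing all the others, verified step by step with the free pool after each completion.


The deadlocked set is P7 and P4.
Key observation: the wall is R2: completing P0, P3, P6 brings the pool only to (6, 8, 7, 2), and all the rest need more.
One completion order for the rest: P0, P3, P6. Walking it through:
  pool = (1, 3, 3, 2)
  P0: need (0, 0, 0, 1) fits (1, 3, 3, 2); releases (1, 1, 1, 0), pool now (2, 4, 4, 2)
  P3: need (2, 3, 1, 1) fits (2, 4, 4, 2); releases (1, 1, 2, 0), pool now (3, 5, 6, 2)
  P6: need (1, 3, 6, 2) fits (3, 5, 6, 2); releases (3, 3, 1, 0), pool now (6, 8, 7, 2)
The blocked processes can never fit:
  blocked: P7 wants (6, 0, 5, 3), pool (6, 8, 7, 2) — not enough R2
  blocked: P4 wants (4, 5, 4, 3), pool (6, 8, 7, 2) — not enough R2


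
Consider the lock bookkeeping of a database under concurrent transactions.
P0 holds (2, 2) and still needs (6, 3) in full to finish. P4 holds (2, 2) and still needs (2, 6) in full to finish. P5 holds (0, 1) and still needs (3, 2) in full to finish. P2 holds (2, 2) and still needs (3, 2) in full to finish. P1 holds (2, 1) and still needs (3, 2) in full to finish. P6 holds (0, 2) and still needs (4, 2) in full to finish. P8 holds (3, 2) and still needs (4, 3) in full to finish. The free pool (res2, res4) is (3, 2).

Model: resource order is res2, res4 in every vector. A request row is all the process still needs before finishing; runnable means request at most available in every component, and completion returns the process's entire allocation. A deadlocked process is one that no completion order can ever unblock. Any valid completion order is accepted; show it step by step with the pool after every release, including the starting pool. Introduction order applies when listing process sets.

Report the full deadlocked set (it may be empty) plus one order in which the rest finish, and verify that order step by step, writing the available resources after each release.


The deadlocked set is empty.
Key observation: P1 leads a chain of completions in which each release enables another process.
A valid finishing order for the others: P1, P8, P0, P2, P6, P4, P5. Check, step by step:
  pool = (3, 2)
  P1: need (3, 2) fits (3, 2); releases (2, 1), pool now (5, 3)
  P8: need (4, 3) fits (5, 3); releases (3, 2), pool now (8, 5)
  P0: need (6, 3) fits (8, 5); releases (2, 2), pool now (10, 7)
  P2: need (3, 2) fits (10, 7); releases (2, 2), pool now (12, 9)
  P6: need (4, 2) fits (12, 9); releases (0, 2), pool now (12, 11)
  P4: need (2, 6) fits (12, 11); releases (2, 2), pool now (14, 13)
  P5: need (3, 2) fits (14, 13); releases (0, 1), pool now (14, 14)


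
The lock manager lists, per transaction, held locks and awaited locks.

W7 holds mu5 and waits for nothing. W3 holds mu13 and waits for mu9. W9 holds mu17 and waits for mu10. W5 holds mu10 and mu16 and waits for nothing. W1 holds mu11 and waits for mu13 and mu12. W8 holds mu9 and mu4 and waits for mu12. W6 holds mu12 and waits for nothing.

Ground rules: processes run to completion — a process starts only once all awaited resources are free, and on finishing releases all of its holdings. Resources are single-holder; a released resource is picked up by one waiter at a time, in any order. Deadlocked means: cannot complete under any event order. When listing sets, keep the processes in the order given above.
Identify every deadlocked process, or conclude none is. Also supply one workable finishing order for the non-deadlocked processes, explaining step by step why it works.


The deadlocked set is empty.
Key observation: no waiting chain loops back on itself — every chain ends at a process that waits on nothing, so everyone eventually runs.
One completion order for the rest: W6, W5, W7, W9, W8, W3, W1.
Walking it through:
  W6 waits on nothing -> runs at once and releases mu12
  W5 waits on nothing -> runs at once and releases mu10 and mu16
  W7 waits on nothing -> runs at once and releases mu5
  run W9 (all its waits — mu10 — are resolved); releases mu17
  run W8 (all its waits — mu12 — are resolved); releases mu9 and mu4
  run W3 (all its waits — mu9 — are resolved); releases mu13
  run W1 (all its waits — mu13 and mu12 — are resolved); releases mu11


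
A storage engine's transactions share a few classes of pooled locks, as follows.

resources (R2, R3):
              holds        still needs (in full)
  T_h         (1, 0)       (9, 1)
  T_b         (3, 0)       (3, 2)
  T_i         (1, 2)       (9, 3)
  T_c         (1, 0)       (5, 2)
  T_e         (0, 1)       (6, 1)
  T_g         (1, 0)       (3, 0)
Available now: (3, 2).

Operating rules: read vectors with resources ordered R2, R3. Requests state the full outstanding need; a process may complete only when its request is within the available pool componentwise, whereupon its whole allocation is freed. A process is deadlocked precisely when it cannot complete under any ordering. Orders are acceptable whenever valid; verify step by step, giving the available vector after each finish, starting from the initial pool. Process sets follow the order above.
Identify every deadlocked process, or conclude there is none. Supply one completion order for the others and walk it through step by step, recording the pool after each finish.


Deadlocked: T_h and T_i.
Key observation: once T_b, T_c, T_g, T_e finish, the pool peaks at (8, 3) — and every remaining process still needs more R2 than that.
The rest can finish in the order T_b, T_c, T_g, T_e. Step-by-step check:
  pool = (3, 2)
  T_b: need (3, 2) fits (3, 2); releases (3, 0), pool now (6, 2)
  T_c: need (5, 2) fits (6, 2); releases (1, 0), pool now (7, 2)
  T_g: need (3, 0) fits (7, 2); releases (1, 0), pool now (8, 2)
  T_e: need (6, 1) fits (8, 2); releases (0, 1), pool now (8, 3)
The blocked processes can never fit:
  T_h cannot run: need (9, 1) vs free (8, 3) (insufficient R2)
  T_i cannot run: need (9, 3) vs free (8, 3) (insufficient R2)


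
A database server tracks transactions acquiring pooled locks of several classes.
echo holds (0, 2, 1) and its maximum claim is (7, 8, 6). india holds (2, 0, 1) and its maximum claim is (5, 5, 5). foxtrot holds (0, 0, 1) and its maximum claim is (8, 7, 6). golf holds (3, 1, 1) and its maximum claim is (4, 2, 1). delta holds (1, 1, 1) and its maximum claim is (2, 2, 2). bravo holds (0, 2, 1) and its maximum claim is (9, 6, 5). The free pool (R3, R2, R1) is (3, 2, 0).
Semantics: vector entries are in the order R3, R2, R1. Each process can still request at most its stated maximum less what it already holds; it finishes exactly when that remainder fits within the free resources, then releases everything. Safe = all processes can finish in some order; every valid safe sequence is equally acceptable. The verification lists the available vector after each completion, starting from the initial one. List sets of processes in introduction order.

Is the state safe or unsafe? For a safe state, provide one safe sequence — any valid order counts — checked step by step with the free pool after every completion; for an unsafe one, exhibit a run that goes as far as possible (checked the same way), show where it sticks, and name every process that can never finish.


The state is UNSAFE.
Key observation: no order helps: past golf, delta, the free pool tops out at (7, 4, 2), below what each blocked process needs in R1.
A maximal execution: golf, delta — then nothing else fits. Verifying each step:
  pool = (3, 2, 0)
  golf needs (1, 1, 0) <= (3, 2, 0) -> finishes; pool += (3, 1, 1) = (6, 3, 1)
  delta needs (1, 1, 1) <= (6, 3, 1) -> finishes; pool += (1, 1, 1) = (7, 4, 2)
  echo cannot run: need (7, 6, 5) vs free (7, 4, 2) (insufficient R2 and R1)
  india cannot run: need (3, 5, 4) vs free (7, 4, 2) (insufficient R2 and R1)
  foxtrot cannot run: need (8, 7, 5) vs free (7, 4, 2) (insufficient R3, R2 and R1)
  bravo cannot run: need (9, 4, 4) vs free (7, 4, 2) (insufficient R3 and R1)
Never able to finish: echo, india, foxtrot and bravo.


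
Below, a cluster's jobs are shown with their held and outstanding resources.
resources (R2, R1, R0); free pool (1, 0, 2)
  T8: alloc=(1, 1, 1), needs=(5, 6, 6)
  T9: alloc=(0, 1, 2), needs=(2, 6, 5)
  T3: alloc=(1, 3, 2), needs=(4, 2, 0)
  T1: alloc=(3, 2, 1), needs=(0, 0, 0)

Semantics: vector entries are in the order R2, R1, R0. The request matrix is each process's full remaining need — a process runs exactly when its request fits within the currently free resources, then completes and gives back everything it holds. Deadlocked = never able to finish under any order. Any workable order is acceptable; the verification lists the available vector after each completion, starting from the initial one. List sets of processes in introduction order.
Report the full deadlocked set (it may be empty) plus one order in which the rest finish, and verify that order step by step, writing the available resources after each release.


Deadlocked: T8 and T9.
Key observation: after T1, T3 complete, (5, 5, 5) is the best the pool ever gets, yet each leftover process wants more R1.
The rest can finish in the order T1, T3. Walking it through:
  pool = (1, 0, 2)
  T1 needs (0, 0, 0) <= (1, 0, 2) -> finishes; pool += (3, 2, 1) = (4, 2, 3)
  T3 needs (4, 2, 0) <= (4, 2, 3) -> finishes; pool += (1, 3, 2) = (5, 5, 5)
None of the blocked processes ever fits:
  T8 cannot run: need (5, 6, 6) vs free (5, 5, 5) (insufficient R1 and R0)
  T9 cannot run: need (2, 6, 5) vs free (5, 5, 5) (insufficient R1)


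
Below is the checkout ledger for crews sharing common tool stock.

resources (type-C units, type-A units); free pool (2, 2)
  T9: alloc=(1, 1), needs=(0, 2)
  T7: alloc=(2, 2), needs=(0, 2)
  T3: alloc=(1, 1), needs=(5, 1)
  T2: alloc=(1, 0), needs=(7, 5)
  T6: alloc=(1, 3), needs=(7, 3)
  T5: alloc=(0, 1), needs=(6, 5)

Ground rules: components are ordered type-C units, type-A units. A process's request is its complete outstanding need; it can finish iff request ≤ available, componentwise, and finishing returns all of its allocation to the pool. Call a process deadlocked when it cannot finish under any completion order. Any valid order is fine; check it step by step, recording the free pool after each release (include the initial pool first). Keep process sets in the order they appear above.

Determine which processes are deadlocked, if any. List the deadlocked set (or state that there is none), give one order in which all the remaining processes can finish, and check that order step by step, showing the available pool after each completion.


Deadlocked set: T2 and T6.
Key observation: after T9, T7, T3, T5 complete, (6, 7) is the best the pool ever gets, yet each leftover process wants more type-C units.
One completion order for the rest: T9, T7, T3, T5. Walking it through:
  pool = (2, 2)
  T9 needs (0, 2) <= (2, 2) -> finishes; pool += (1, 1) = (3, 3)
  T7 needs (0, 2) <= (3, 3) -> finishes; pool += (2, 2) = (5, 5)
  T3 needs (5, 1) <= (5, 5) -> finishes; pool += (1, 1) = (6, 6)
  T5 needs (6, 5) <= (6, 6) -> finishes; pool += (0, 1) = (6, 7)
The stuck group stays short no matter what:
  T2 still needs (7, 5) but only (6, 7) is free — short on type-C units
  T6 still needs (7, 3) but only (6, 7) is free — short on type-C units
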